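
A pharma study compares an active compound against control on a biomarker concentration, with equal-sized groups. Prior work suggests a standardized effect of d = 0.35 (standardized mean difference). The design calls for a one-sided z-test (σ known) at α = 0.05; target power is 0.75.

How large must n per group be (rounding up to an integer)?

Set Φ(δ − 1.645) = 0.75; then δ − 1.645 = Φ⁻¹(0.75) = 0.674, giving δ = 2.319.
δ = d·√(n/2) ⇒ n = 2(δ/d)² = 2 × (2.319 / 0.35)² = 87.83.
Round up to the next whole unit.

n = 88 per group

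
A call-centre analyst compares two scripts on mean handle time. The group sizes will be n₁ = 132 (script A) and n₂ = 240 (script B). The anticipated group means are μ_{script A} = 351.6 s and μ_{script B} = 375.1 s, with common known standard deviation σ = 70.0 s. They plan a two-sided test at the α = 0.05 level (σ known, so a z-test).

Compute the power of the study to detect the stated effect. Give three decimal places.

Standardized effect: d = |μ_{script A} − μ_{script B}| / σ = |351.6 − 375.1| / 70.0 = 0.3357
Noncentrality parameter: δ = d / √(1/n₁ + 1/n₂) = 0.3357 / √(1/132 + 1/240) = 3.0981
Critical value for a two-sided test at α = 0.05: z_{α/2} = 1.960.
Power = Φ(δ − 1.960) + Φ(−δ − 1.960) = Φ(1.138) + Φ(-5.058) = 0.8725 + 0.0000 = 0.8725.

Power ≈ 0.872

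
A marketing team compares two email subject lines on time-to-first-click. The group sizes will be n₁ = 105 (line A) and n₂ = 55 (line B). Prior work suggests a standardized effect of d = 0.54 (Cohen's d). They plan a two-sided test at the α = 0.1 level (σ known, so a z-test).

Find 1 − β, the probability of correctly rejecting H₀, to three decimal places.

Noncentrality parameter: λ = d / √(1/n₁ + 1/n₂) = 0.54 / √(1/105 + 1/55) = 3.2442
Two-sided α = 0.1 → critical value z_{0.05} = 1.645.
Power = Φ(λ − 1.645) + Φ(−λ − 1.645) = Φ(1.599) + Φ(-4.889) = 0.9451 + 0.0000 = 0.9451.

Power ≈ 0.945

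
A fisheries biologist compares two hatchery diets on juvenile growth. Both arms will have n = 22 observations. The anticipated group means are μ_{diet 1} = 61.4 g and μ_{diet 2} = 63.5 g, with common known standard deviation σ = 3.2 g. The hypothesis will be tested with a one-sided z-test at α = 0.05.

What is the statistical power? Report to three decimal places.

Power ≈ 0.703

Standardized effect: d = |μ_{diet 1} − μ_{diet 2}| / σ = |61.4 − 63.5| / 3.2 = 0.6562
Noncentrality parameter: δ = d·√(n/2) = 0.6562 × √(22/2) = 2.1765
Critical value for a one-sided test at α = 0.05: z_α = 1.645.
Power = P(Z > 1.645 − δ) = Φ(0.532) = 0.7025.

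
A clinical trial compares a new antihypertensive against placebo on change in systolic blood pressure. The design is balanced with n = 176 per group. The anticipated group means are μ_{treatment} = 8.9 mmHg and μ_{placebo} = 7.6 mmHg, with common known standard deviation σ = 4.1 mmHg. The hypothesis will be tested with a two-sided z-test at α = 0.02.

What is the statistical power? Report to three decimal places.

Standardized effect: d = |μ_{treatment} − μ_{placebo}| / σ = |8.9 − 7.6| / 4.1 = 0.3171
Noncentrality parameter: δ = d·√(n/2) = 0.3171 × √(176/2) = 2.9744
Two-sided α = 0.02 → critical value z_{0.01} = 2.326.
Power = Φ(δ − 2.326) + Φ(−δ − 2.326) = Φ(0.648) + Φ(-5.301) = 0.7415 + 0.0000 = 0.7415.

Power ≈ 0.742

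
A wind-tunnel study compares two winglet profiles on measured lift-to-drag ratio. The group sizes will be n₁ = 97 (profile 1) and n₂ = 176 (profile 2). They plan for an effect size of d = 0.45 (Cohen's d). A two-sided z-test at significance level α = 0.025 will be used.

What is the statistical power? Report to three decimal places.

Noncentrality parameter: δ = d / √(1/n₁ + 1/n₂) = 0.45 / √(1/97 + 1/176) = 3.5586
Two-sided α = 0.025 → critical value z_{0.0125} = 2.241.
Power = Φ(δ − 2.241) + Φ(−δ − 2.241) = Φ(1.317) + Φ(-5.800) = 0.9061 + 0.0000 = 0.9061.

Power ≈ 0.906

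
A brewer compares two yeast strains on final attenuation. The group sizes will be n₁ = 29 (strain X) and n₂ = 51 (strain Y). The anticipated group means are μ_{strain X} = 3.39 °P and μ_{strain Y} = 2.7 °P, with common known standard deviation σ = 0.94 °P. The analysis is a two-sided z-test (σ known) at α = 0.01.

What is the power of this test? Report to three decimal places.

Power ≈ 0.719

Standardized effect: d = |μ_{strain X} − μ_{strain Y}| / σ = |3.39 − 2.7| / 0.94 = 0.7340
Noncentrality parameter: δ = d / √(1/n₁ + 1/n₂) = 0.7340 / √(1/29 + 1/51) = 3.1562
Two-sided α = 0.01 → critical value z_{0.005} = 2.576.
Power = Φ(δ − 2.576) + Φ(−δ − 2.576) = Φ(0.580) + Φ(-5.732) = 0.7192 + 0.0000 = 0.7192.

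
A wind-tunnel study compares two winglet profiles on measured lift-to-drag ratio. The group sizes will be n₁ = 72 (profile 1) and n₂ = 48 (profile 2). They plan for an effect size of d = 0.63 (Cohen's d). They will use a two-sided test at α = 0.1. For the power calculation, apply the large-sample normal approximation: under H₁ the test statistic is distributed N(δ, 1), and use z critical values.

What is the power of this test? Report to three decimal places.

Power ≈ 0.959

Noncentrality parameter: δ = d / √(1/n₁ + 1/n₂) = 0.63 / √(1/72 + 1/48) = 3.3809
Two-sided α = 0.1 → critical value z_{0.05} = 1.645.
Power = Φ(δ − 1.645) + Φ(−δ − 1.645) = Φ(1.736) + Φ(-5.026) = 0.9587 + 0.0000 = 0.9587.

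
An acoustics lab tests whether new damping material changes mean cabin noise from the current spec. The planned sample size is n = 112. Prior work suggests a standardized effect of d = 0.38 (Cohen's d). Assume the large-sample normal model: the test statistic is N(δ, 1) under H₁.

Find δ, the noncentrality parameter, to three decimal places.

δ ≈ 4.022

δ = d·√n = 0.38 × √112 = 4.0215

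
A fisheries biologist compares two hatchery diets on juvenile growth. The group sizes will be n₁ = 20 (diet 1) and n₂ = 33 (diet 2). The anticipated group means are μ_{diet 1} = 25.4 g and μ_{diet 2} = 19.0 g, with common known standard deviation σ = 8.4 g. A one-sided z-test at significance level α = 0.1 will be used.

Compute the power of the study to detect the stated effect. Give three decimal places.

Standardized effect: d = |μ_{diet 1} − μ_{diet 2}| / σ = |25.4 − 19.0| / 8.4 = 0.7619
Noncentrality parameter: δ = d / √(1/n₁ + 1/n₂) = 0.7619 / √(1/20 + 1/33) = 2.6887
One-sided α = 0.1 → critical value z_{0.1} = 1.282.
Power = P(Z > 1.282 − δ) = Φ(1.407) = 0.9203.

Power ≈ 0.920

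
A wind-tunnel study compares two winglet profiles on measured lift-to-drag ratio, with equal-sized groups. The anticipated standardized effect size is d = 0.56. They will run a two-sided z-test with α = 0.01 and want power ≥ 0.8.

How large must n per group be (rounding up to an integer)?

n = 75 per group

For power 0.8 need Φ(δ − z_{0.005}) = 0.8, so δ = z_{0.005} + z_{0.20} = 2.576 + 0.842 = 3.417.
(The Φ(−δ − z_{α/2}) term is vanishingly small for δ > 0 and is dropped in the standard sample-size formula.)
δ = d·√(n/2) ⇒ n = 2(δ/d)² = 2 × (3.417 / 0.56)² = 74.48.
Round up to the next whole unit.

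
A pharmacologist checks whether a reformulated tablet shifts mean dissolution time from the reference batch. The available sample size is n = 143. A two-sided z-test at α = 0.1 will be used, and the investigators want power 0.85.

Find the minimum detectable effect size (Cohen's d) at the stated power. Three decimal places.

Need Φ(δ − 1.645) = 0.85, so δ = 1.645 + 1.036 = 2.681.
(The second rejection-region term Φ(−δ − z_{α/2}) is negligible and dropped.)
δ = d·√n ⇒ d = δ/√n = 2.681/√143 = 0.2242.

d ≈ 0.224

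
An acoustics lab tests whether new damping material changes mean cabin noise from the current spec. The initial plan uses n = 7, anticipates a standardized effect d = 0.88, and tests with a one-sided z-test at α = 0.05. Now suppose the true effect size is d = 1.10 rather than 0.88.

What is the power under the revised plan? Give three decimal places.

Power ≈ 0.897

With d = 1.10: δ = d·√n = 1.10 × √7 = 2.9103. Critical value z_{0.05} = 1.645.
Revised power = P(Z > 1.645 − δ) = Φ(1.265) = 0.8971.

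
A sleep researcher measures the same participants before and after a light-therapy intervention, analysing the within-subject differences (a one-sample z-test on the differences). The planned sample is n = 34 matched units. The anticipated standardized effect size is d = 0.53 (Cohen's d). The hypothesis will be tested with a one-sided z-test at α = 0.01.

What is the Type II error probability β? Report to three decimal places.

Noncentrality parameter: λ = d·√n = 0.53 × √34 = 3.0904
One-sided α = 0.01 → critical value z_{0.01} = 2.326.
Power = P(Z > 2.326 − λ) = Φ(0.764) = 0.7776.
Type II error: β = 1 − power = 1 − 0.7776 = 0.2224.

β ≈ 0.222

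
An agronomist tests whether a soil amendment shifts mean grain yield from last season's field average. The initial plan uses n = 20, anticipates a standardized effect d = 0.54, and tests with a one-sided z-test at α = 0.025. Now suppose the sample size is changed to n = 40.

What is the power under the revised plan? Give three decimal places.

With n = 40: δ = d·√n = 0.54 × √40 = 3.4153. Critical value z_{0.025} = 1.960.
Revised power = Φ(δ − 1.960) = Φ(1.455) = 0.9272.

Power ≈ 0.927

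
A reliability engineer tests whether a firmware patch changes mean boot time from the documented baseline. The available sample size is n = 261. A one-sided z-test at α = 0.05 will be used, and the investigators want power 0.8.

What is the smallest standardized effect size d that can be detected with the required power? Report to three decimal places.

Need Φ(δ − 1.645) = 0.8, so δ = 1.645 + 0.842 = 2.486.
δ = d·√n ⇒ d = δ/√n = 2.486/√261 = 0.1539.

d ≈ 0.154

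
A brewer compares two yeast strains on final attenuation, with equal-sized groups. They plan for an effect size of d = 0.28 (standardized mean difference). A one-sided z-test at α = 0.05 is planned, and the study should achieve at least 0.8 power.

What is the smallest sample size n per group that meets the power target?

For power 0.8 need Φ(δ − z_{0.05}) = 0.8, so δ = z_{0.05} + z_{0.20} = 1.645 + 0.842 = 2.486.
δ = d·√(n/2) ⇒ n = 2(δ/d)² = 2 × (2.486 / 0.28)² = 157.72.
Round up to the next whole unit.

n = 158 per group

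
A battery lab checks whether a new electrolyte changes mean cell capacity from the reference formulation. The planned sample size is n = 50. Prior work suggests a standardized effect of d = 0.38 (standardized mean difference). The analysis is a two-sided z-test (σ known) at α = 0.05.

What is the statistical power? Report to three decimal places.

Noncentrality parameter: δ = d·√n = 0.38 × √50 = 2.6870
Two-sided α = 0.05 → critical value z_{0.025} = 1.960.
Power = Φ(δ − 1.960) + Φ(−δ − 1.960) = Φ(0.727) + Φ(-4.647) = 0.7664 + 0.0000 = 0.7664.

Power ≈ 0.766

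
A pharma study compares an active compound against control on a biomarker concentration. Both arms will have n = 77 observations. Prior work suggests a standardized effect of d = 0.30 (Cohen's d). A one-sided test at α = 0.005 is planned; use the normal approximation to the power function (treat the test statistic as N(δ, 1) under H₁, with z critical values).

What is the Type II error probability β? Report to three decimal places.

Noncentrality parameter: δ = d·√(n/2) = 0.30 × √(77/2) = 1.8615
Critical value for a one-sided test at α = 0.005: z_α = 2.576.
Power = Φ(δ − 2.576) = Φ(-0.714) = 0.2375.
Type II error: β = 1 − power = 1 − 0.2375 = 0.7625.

β ≈ 0.763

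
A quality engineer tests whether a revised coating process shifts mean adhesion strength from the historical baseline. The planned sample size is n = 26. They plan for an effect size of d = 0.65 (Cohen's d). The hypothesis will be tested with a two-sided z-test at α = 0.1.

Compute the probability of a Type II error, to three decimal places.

Noncentrality parameter: δ = d·√n = 0.65 × √26 = 3.3144
Two-sided α = 0.1 → critical value z_{0.05} = 1.645.
Power = Φ(δ − 1.645) + Φ(−δ − 1.645) = Φ(1.670) + Φ(-4.959) = 0.9525 + 0.0000 = 0.9525.
Type II error: β = 1 − power = 1 − 0.9525 = 0.0475.

β ≈ 0.048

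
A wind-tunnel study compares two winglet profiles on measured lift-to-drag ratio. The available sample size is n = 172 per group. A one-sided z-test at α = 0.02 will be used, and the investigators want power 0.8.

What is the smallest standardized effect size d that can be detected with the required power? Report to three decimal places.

d ≈ 0.312

Need Φ(δ − 2.054) = 0.8, so δ = 2.054 + 0.842 = 2.895.
δ = d·√(n/2) ⇒ d = δ/√(n/2) = 2.895/√(172/2) = 0.3122.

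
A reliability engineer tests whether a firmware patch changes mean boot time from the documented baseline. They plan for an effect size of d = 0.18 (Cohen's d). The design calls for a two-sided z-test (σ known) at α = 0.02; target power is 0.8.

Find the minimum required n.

Set Φ(δ − 2.326) = 0.8; then δ − 2.326 = Φ⁻¹(0.8) = 0.842, giving δ = 3.168.
(The Φ(−δ − z_{α/2}) term is vanishingly small for δ > 0 and is dropped in the standard sample-size formula.)
δ = d·√n ⇒ n = (δ/d)² = (3.168 / 0.18)² = 309.75.
Rounding up, n = 310.

n = 310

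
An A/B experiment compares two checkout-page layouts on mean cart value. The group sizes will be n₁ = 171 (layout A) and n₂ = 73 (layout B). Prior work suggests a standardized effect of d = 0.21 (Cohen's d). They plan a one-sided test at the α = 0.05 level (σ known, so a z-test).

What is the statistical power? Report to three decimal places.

Power ≈ 0.443

Noncentrality parameter: δ = d / √(1/n₁ + 1/n₂) = 0.21 / √(1/171 + 1/73) = 1.5020
Critical value for a one-sided test at α = 0.05: z_α = 1.645.
Power = Φ(δ − 1.645) = Φ(-0.143) = 0.4432.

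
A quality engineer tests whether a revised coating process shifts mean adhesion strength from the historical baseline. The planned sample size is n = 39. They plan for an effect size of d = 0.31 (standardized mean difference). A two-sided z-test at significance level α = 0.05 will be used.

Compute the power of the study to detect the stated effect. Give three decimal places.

Power ≈ 0.490

Noncentrality parameter: δ = d·√n = 0.31 × √39 = 1.9359
Critical value for a two-sided test at α = 0.05: z_{α/2} = 1.960.
Power = Φ(δ − 1.960) + Φ(−δ − 1.960) = Φ(-0.024) + Φ(-3.896) = 0.4904 + 0.0000 = 0.4905.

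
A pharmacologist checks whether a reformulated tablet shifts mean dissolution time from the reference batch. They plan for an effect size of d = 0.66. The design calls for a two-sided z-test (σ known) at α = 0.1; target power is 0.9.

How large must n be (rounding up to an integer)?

Set Φ(δ − 1.645) = 0.9; then δ − 1.645 = Φ⁻¹(0.9) = 1.282, giving δ = 2.926.
(For δ > 0 the lower-tail rejection region contributes negligibly to power, so the one-term inversion is standard.)
δ = d·√n ⇒ n = (δ/d)² = (2.926 / 0.66)² = 19.66.
Rounding up, n = 20.

n = 20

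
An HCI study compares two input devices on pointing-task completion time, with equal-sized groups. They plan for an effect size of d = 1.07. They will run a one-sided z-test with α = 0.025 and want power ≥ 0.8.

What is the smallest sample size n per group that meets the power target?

n = 14 per group

For power 0.8 need Φ(δ − z_{0.025}) = 0.8, so δ = z_{0.025} + z_{0.20} = 1.960 + 0.842 = 2.802.
δ = d·√(n/2) ⇒ n = 2(δ/d)² = 2 × (2.802 / 1.07)² = 13.71.
Rounding up, n = 14 per group.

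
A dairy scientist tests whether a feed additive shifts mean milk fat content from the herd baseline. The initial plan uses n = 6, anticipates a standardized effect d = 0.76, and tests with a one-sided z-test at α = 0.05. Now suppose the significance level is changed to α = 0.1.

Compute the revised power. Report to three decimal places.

δ = d·√n = 0.76 × √6 = 1.8616 (unchanged). New critical value: z_{0.1} = 1.282.
Revised power = Φ(δ − 1.282) = Φ(0.580) = 0.7191.

Power ≈ 0.719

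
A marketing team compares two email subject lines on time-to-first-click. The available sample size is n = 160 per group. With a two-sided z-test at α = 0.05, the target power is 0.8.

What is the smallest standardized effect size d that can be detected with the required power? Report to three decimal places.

d ≈ 0.313

Required noncentrality: δ = z_{0.025} + z_{0.20} = 1.960 + 0.842 = 2.802.
(The second rejection-region term Φ(−δ − z_{α/2}) is negligible and dropped.)
δ = d·√(n/2) ⇒ d = δ/√(n/2) = 2.802/√(160/2) = 0.3132.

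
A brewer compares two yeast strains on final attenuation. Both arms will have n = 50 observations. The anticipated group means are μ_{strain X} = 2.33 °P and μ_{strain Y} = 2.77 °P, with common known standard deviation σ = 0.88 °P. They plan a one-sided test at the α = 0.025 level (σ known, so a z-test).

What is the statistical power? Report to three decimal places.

Power ≈ 0.705

Standardized effect: d = |μ_{strain X} − μ_{strain Y}| / σ = |2.33 − 2.77| / 0.88 = 0.5000
Noncentrality parameter: δ = d·√(n/2) = 0.5000 × √(50/2) = 2.5000
Critical value for a one-sided test at α = 0.025: z_α = 1.960.
Power = P(Z > 1.960 − δ) = Φ(0.540) = 0.7054.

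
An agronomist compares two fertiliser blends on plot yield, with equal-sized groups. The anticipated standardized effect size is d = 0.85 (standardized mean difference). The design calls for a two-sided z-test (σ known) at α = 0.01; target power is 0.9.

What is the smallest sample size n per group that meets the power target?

For power 0.9 need Φ(δ − z_{0.005}) = 0.9, so δ = z_{0.005} + z_{0.10} = 2.576 + 1.282 = 3.857.
(Ignoring the negligible lower-tail rejection probability gives the usual closed-form inversion.)
δ = d·√(n/2) ⇒ n = 2(δ/d)² = 2 × (3.857 / 0.85)² = 41.19.
Round up to the next whole unit.

n = 42 per group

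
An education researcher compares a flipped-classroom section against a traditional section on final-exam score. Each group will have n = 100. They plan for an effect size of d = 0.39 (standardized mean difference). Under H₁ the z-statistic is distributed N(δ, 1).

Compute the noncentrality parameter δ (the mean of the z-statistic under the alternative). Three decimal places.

δ ≈ 2.758

The noncentrality parameter scales effect size by the design's sample-size factor: δ = d·√(n/2) = 0.39 × √(100/2) = 2.7577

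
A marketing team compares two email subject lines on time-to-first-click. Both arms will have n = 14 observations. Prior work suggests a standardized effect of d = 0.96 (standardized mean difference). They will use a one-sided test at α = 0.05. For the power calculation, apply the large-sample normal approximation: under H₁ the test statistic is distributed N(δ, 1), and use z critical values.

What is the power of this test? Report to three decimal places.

Noncentrality parameter: δ = d·√(n/2) = 0.96 × √(14/2) = 2.5399
Critical value for a one-sided test at α = 0.05: z_α = 1.645.
Power = P(Z > 1.645 − δ) = Φ(0.895) = 0.8146.

Power ≈ 0.815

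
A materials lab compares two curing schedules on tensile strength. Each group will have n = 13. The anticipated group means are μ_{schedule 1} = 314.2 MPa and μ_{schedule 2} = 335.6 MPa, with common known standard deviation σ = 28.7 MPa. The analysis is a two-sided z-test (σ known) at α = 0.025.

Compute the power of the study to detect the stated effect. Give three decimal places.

Standardized effect: d = |μ_{schedule 1} − μ_{schedule 2}| / σ = |314.2 − 335.6| / 28.7 = 0.7456
Noncentrality parameter: δ = d·√(n/2) = 0.7456 × √(13/2) = 1.9010
Critical value for a two-sided test at α = 0.025: z_{α/2} = 2.241.
Power = Φ(δ − 2.241) + Φ(−δ − 2.241) = Φ(-0.340) + Φ(-4.142) = 0.3668 + 0.0000 = 0.3668.

Power ≈ 0.367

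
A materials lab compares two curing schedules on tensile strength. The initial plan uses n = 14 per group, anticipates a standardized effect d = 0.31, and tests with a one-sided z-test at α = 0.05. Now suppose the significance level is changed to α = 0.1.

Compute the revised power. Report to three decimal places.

δ = d·√(n/2) = 0.31 × √(14/2) = 0.8202 (unchanged). New critical value: z_{0.1} = 1.282.
Revised power = Φ(δ − 1.282) = Φ(-0.461) = 0.3223.

Power ≈ 0.322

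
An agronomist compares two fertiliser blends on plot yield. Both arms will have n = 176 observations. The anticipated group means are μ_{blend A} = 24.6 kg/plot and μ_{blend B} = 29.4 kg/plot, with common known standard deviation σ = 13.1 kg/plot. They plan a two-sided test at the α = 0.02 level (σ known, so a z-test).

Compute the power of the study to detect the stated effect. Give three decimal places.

Standardized effect: d = |μ_{blend A} − μ_{blend B}| / σ = |24.6 − 29.4| / 13.1 = 0.3664
Noncentrality parameter: δ = d·√(n/2) = 0.3664 × √(176/2) = 3.4373
Two-sided α = 0.02 → critical value z_{0.01} = 2.326.
Power = Φ(δ − 2.326) + Φ(−δ − 2.326) = Φ(1.111) + Φ(-5.764) = 0.8667 + 0.0000 = 0.8667.

Power ≈ 0.867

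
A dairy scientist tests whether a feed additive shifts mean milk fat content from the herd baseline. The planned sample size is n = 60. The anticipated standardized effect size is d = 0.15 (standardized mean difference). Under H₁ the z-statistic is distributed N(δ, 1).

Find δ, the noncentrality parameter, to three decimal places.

δ ≈ 1.162

δ = d·√n = 0.15 × √60 = 1.1619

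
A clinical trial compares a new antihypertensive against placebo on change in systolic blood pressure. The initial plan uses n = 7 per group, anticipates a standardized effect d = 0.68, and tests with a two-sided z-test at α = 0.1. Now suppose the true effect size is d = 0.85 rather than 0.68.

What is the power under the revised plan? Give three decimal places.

Power ≈ 0.479

With d = 0.85: δ = d·√(n/2) = 0.85 × √(7/2) = 1.5902. Critical value z_{0.05} = 1.645.
Revised power = Φ(δ − 1.645) + Φ(−δ − 1.645) = Φ(-0.055) + Φ(-3.235) = 0.4782 + 0.0006 = 0.4788.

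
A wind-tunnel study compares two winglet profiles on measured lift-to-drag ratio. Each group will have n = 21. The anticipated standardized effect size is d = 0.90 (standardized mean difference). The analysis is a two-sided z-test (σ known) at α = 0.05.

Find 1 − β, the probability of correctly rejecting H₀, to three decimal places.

Power ≈ 0.831

Noncentrality parameter: δ = d·√(n/2) = 0.90 × √(21/2) = 2.9163
Two-sided α = 0.05 → critical value z_{0.025} = 1.960.
Power = Φ(δ − 1.960) + Φ(−δ − 1.960) = Φ(0.956) + Φ(-4.876) = 0.8306 + 0.0000 = 0.8306.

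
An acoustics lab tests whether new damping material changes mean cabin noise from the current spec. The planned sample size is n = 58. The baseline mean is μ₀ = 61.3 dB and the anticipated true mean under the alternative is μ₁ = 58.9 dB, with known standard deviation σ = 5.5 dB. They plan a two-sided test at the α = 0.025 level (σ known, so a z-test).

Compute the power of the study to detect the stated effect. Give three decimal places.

Power ≈ 0.860

Standardized effect: d = |μ₁ − μ₀| / σ = |58.9 − 61.3| / 5.5 = 0.4364
Noncentrality parameter: δ = d·√n = 0.4364 × √58 = 3.3232
Critical value for a two-sided test at α = 0.025: z_{α/2} = 2.241.
Power = Φ(δ − 2.241) + Φ(−δ − 2.241) = Φ(1.082) + Φ(-5.565) = 0.8603 + 0.0000 = 0.8603.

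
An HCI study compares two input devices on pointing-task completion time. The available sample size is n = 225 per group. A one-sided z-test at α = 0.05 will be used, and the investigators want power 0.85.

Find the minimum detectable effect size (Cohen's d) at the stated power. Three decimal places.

d ≈ 0.253

Need Φ(δ − 1.645) = 0.85, so δ = 1.645 + 1.036 = 2.681.
δ = d·√(n/2) ⇒ d = δ/√(n/2) = 2.681/√(225/2) = 0.2528.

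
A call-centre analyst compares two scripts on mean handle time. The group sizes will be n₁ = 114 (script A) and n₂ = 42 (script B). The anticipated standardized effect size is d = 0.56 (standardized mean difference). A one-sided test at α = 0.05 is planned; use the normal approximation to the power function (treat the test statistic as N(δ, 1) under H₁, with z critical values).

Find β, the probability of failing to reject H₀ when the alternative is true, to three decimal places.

β ≈ 0.072

Noncentrality parameter: δ = d / √(1/n₁ + 1/n₂) = 0.56 / √(1/114 + 1/42) = 3.1024
Critical value for a one-sided test at α = 0.05: z_α = 1.645.
Power = Φ(δ − 1.645) = Φ(1.458) = 0.9275.
Type II error: β = 1 − power = 1 − 0.9275 = 0.0725.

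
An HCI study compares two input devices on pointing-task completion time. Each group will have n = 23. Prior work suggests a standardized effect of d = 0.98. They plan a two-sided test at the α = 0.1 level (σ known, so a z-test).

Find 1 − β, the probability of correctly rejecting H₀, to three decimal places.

Noncentrality parameter: δ = d·√(n/2) = 0.98 × √(23/2) = 3.3233
Critical value for a two-sided test at α = 0.1: z_{α/2} = 1.645.
Power = Φ(δ − 1.645) + Φ(−δ − 1.645) = Φ(1.678) + Φ(-4.968) = 0.9534 + 0.0000 = 0.9534.

Power ≈ 0.953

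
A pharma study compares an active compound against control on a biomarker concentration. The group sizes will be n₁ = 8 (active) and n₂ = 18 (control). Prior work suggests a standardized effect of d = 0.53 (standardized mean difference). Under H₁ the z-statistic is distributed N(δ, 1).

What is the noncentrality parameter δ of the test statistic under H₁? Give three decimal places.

δ = d / √(1/n₁ + 1/n₂) = 0.53 / √(1/8 + 1/18) = 1.2473

δ ≈ 1.247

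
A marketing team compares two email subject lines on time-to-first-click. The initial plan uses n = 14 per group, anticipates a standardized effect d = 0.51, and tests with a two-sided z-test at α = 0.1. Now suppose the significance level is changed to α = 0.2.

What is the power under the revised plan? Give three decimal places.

Power ≈ 0.531

δ = d·√(n/2) = 0.51 × √(14/2) = 1.3493 (unchanged). New critical value: z_{0.1} = 1.282.
Revised power = Φ(δ − 1.282) + Φ(−δ − 1.282) = Φ(0.068) + Φ(-2.631) = 0.5270 + 0.0043 = 0.5313.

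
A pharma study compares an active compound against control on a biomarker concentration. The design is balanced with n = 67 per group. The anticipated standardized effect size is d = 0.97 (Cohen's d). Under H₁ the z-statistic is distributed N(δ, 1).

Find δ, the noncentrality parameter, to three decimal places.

δ ≈ 5.614

δ = d·√(n/2) = 0.97 × √(67/2) = 5.6143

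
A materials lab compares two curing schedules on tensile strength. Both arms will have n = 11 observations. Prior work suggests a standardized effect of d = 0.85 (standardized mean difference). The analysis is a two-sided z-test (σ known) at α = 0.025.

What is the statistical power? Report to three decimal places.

Power ≈ 0.402

Noncentrality parameter: δ = d·√(n/2) = 0.85 × √(11/2) = 1.9934
Critical value for a two-sided test at α = 0.025: z_{α/2} = 2.241.
Power = Φ(δ − 2.241) + Φ(−δ − 2.241) = Φ(-0.248) + Φ(-4.235) = 0.4021 + 0.0000 = 0.4021.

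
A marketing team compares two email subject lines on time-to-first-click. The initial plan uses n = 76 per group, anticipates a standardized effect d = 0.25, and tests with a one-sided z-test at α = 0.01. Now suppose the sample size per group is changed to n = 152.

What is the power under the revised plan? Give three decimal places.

Power ≈ 0.442

With n = 152 per group: δ = d·√(n/2) = 0.25 × √(152/2) = 2.1794. Critical value z_{0.01} = 2.326.
Revised power = Φ(δ − 2.326) = Φ(-0.147) = 0.4416.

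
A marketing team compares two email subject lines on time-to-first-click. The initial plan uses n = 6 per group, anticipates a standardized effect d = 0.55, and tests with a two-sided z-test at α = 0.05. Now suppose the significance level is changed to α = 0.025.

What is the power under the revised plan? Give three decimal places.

Power ≈ 0.099

δ = d·√(n/2) = 0.55 × √(6/2) = 0.9526 (unchanged). New critical value: z_{0.0125} = 2.241.
Revised power = Φ(δ − 2.241) + Φ(−δ − 2.241) = Φ(-1.289) + Φ(-3.194) = 0.0987 + 0.0007 = 0.0994.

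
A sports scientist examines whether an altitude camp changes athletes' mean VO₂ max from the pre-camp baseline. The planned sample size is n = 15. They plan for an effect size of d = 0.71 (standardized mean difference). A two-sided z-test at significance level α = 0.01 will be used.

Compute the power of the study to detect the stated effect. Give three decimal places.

Power ≈ 0.569

Noncentrality parameter: δ = d·√n = 0.71 × √15 = 2.7498
Critical value for a two-sided test at α = 0.01: z_{α/2} = 2.576.
Power = Φ(δ − 2.576) + Φ(−δ − 2.576) = Φ(0.174) + Φ(-5.326) = 0.5691 + 0.0000 = 0.5691.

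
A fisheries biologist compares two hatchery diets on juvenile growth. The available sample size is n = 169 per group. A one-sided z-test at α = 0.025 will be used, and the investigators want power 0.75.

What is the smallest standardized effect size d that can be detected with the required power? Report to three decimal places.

Required noncentrality: δ = z_{0.025} + z_{0.25} = 1.960 + 0.674 = 2.634.
δ = d·√(n/2) ⇒ d = δ/√(n/2) = 2.634/√(169/2) = 0.2866.

d ≈ 0.287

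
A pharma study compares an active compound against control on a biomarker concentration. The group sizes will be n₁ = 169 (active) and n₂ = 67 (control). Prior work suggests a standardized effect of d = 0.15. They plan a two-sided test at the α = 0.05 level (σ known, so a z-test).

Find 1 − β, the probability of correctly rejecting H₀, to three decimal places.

Noncentrality parameter: λ = d / √(1/n₁ + 1/n₂) = 0.15 / √(1/169 + 1/67) = 1.0390
Critical value for a two-sided test at α = 0.05: z_{α/2} = 1.960.
Power = Φ(λ − 1.960) + Φ(−λ − 1.960) = Φ(-0.921) + Φ(-2.999) = 0.1785 + 0.0014 = 0.1799.

Power ≈ 0.180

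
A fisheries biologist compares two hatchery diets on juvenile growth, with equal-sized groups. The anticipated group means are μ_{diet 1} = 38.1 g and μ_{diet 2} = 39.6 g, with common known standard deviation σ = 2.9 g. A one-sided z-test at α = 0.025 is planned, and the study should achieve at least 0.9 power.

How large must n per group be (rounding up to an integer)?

n = 79 per group

Standardized effect: d = |μ_{diet 1} − μ_{diet 2}| / σ = |38.1 − 39.6| / 2.9 = 0.5172
For power 0.9 need Φ(δ − z_{0.025}) = 0.9, so δ = z_{0.025} + z_{0.10} = 1.960 + 1.282 = 3.242.
δ = d·√(n/2) ⇒ n = 2(δ/d)² = 2 × (3.242 / 0.5172)² = 78.55.
Round up to the next whole unit.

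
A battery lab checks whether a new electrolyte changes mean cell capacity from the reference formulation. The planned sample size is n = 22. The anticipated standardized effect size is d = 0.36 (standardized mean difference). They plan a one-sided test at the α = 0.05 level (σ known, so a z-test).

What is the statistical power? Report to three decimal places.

Power ≈ 0.517

Noncentrality parameter: λ = d·√n = 0.36 × √22 = 1.6885
One-sided α = 0.05 → critical value z_{0.05} = 1.645.
Power = Φ(λ − 1.645) = Φ(0.044) = 0.5174.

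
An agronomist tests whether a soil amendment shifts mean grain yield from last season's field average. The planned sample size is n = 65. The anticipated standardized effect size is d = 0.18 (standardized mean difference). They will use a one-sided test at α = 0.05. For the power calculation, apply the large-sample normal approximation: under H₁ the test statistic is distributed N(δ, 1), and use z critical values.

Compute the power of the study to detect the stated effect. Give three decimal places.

Power ≈ 0.423

Noncentrality parameter: λ = d·√n = 0.18 × √65 = 1.4512
Critical value for a one-sided test at α = 0.05: z_α = 1.645.
Power = Φ(λ − 1.645) = Φ(-0.194) = 0.4232.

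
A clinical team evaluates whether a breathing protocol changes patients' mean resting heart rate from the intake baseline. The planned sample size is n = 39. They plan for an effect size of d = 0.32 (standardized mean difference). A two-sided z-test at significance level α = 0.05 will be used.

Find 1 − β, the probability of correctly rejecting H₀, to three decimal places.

Power ≈ 0.515

Noncentrality parameter: δ = d·√n = 0.32 × √39 = 1.9984
Two-sided α = 0.05 → critical value z_{0.025} = 1.960.
Power = Φ(δ − 1.960) + Φ(−δ − 1.960) = Φ(0.038) + Φ(-3.958) = 0.5153 + 0.0000 = 0.5154.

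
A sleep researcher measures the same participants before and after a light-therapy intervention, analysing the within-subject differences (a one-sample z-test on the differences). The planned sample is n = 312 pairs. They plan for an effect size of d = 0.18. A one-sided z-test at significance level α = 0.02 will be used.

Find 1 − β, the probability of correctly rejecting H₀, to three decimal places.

Noncentrality parameter: δ = d·√n = 0.18 × √312 = 3.1794
One-sided α = 0.02 → critical value z_{0.02} = 2.054.
Power = P(Z > 2.054 − δ) = Φ(1.126) = 0.8699.

Power ≈ 0.870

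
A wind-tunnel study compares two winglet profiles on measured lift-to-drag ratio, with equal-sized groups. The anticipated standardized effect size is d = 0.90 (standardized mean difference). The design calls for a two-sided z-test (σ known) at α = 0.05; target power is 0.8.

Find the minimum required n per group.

Set Φ(δ − 1.960) = 0.8; then δ − 1.960 = Φ⁻¹(0.8) = 0.842, giving δ = 2.802.
(Ignoring the negligible lower-tail rejection probability gives the usual closed-form inversion.)
δ = d·√(n/2) ⇒ n = 2(δ/d)² = 2 × (2.802 / 0.90)² = 19.38.
Round up to the next whole unit.

n = 20 per group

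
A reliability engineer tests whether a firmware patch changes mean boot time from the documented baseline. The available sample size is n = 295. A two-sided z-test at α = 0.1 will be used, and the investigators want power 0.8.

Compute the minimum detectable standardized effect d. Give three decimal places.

d ≈ 0.145

Need Φ(δ − 1.645) = 0.8, so δ = 1.645 + 0.842 = 2.486.
(The second rejection-region term Φ(−δ − z_{α/2}) is negligible and dropped.)
δ = d·√n ⇒ d = δ/√n = 2.486/√295 = 0.1448.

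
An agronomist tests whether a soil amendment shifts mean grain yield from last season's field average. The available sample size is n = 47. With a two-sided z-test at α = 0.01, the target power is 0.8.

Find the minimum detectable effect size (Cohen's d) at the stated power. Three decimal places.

d ≈ 0.498

Required noncentrality: δ = z_{0.005} + z_{0.20} = 2.576 + 0.842 = 3.417.
(The second rejection-region term Φ(−δ − z_{α/2}) is negligible and dropped.)
δ = d·√n ⇒ d = δ/√n = 3.417/√47 = 0.4985.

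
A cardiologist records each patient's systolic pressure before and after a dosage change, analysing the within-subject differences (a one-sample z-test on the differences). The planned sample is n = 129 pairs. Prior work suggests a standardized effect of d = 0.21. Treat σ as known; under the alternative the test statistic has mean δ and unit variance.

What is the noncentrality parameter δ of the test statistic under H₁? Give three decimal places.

δ ≈ 2.385

The noncentrality parameter scales effect size by the design's sample-size factor: δ = d·√n = 0.21 × √129 = 2.3851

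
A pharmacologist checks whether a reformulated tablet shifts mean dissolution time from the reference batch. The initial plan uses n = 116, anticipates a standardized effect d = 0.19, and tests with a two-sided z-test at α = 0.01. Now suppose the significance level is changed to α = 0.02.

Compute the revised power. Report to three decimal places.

δ = d·√n = 0.19 × √116 = 2.0464 (unchanged). New critical value: z_{0.01} = 2.326.
Revised power = Φ(δ − 2.326) + Φ(−δ − 2.326) = Φ(-0.280) + Φ(-4.373) = 0.3897 + 0.0000 = 0.3898.

Power ≈ 0.390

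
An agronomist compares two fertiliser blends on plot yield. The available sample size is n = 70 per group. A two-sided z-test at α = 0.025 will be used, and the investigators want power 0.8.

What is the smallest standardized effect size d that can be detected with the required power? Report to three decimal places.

Need Φ(δ − 2.241) = 0.8, so δ = 2.241 + 0.842 = 3.083.
(The second rejection-region term Φ(−δ − z_{α/2}) is negligible and dropped.)
δ = d·√(n/2) ⇒ d = δ/√(n/2) = 3.083/√(70/2) = 0.5211.

d ≈ 0.521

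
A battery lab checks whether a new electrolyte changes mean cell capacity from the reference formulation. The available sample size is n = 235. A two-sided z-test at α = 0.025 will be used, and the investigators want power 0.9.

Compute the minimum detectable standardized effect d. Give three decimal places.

d ≈ 0.230

Required noncentrality: δ = z_{0.0125} + z_{0.10} = 2.241 + 1.282 = 3.523.
(Lower-tail contribution to power is negligible for δ > 0.)
δ = d·√n ⇒ d = δ/√n = 3.523/√235 = 0.2298.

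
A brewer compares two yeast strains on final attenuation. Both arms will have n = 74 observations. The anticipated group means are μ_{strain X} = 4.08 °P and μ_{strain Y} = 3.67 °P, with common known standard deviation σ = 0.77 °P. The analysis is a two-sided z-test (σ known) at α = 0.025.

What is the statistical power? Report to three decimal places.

Power ≈ 0.841

Standardized effect: d = |μ_{strain X} − μ_{strain Y}| / σ = |4.08 − 3.67| / 0.77 = 0.5325
Noncentrality parameter: δ = d·√(n/2) = 0.5325 × √(74/2) = 3.2389
Critical value for a two-sided test at α = 0.025: z_{α/2} = 2.241.
Power = Φ(δ − 2.241) + Φ(−δ − 2.241) = Φ(0.997) + Φ(-5.480) = 0.8407 + 0.0000 = 0.8407.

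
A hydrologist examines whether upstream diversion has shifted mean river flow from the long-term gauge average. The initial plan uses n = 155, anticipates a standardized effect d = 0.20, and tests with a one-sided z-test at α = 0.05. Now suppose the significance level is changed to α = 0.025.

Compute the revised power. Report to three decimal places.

Power ≈ 0.702

δ = d·√n = 0.20 × √155 = 2.4900 (unchanged). New critical value: z_{0.025} = 1.960.
Revised power = P(Z > 1.960 − δ) = Φ(0.530) = 0.7019.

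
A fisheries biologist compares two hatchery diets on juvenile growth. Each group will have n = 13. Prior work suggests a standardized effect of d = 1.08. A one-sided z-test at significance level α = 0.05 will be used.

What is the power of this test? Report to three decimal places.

Power ≈ 0.866

Noncentrality parameter: δ = d·√(n/2) = 1.08 × √(13/2) = 2.7535
Critical value for a one-sided test at α = 0.05: z_α = 1.645.
Power = P(Z > 1.645 − δ) = Φ(1.109) = 0.8662.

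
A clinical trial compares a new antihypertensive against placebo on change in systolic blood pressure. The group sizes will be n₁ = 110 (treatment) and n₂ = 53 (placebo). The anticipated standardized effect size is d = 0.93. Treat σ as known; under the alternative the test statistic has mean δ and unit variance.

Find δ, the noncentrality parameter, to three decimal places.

δ ≈ 5.562

The noncentrality parameter scales effect size by the design's sample-size factor: δ = d / √(1/n₁ + 1/n₂) = 0.93 / √(1/110 + 1/53) = 5.5619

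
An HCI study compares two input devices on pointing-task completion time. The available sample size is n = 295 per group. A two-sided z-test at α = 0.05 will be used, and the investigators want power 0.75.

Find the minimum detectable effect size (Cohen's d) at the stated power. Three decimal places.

Need Φ(δ − 1.960) = 0.75, so δ = 1.960 + 0.674 = 2.634.
(Lower-tail contribution to power is negligible for δ > 0.)
δ = d·√(n/2) ⇒ d = δ/√(n/2) = 2.634/√(295/2) = 0.2169.

d ≈ 0.217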